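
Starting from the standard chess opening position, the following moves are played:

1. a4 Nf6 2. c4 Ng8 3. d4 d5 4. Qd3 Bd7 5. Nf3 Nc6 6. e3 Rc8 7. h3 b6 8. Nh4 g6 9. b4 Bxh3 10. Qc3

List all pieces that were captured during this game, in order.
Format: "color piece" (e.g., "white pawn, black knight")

Tracking captures:
  Bxh3: captured white pawn

white pawn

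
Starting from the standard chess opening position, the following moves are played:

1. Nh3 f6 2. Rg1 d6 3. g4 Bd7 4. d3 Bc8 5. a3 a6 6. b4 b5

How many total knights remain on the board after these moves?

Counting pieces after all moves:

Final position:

  a b c d e f g h
  ─────────────────
8│♜ ♞ ♝ ♛ ♚ ♝ ♞ ♜│8
7│· · ♟ · ♟ · ♟ ♟│7
6│♟ · · ♟ · ♟ · ·│6
5│· ♟ · · · · · ·│5
4│· ♙ · · · · ♙ ·│4
3│♙ · · ♙ · · · ♘│3
2│· · ♙ · ♙ ♙ · ♙│2
1│♖ ♘ ♗ ♕ ♔ ♗ ♖ ·│1
  ─────────────────
  a b c d e f g h


4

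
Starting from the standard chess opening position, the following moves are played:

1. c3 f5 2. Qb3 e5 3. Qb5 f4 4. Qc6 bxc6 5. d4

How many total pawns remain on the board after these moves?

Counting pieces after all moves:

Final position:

  a b c d e f g h
  ─────────────────
8│♜ ♞ ♝ ♛ ♚ ♝ ♞ ♜│8
7│♟ · ♟ ♟ · · ♟ ♟│7
6│· · ♟ · · · · ·│6
5│· · · · ♟ · · ·│5
4│· · · ♙ · ♟ · ·│4
3│· · ♙ · · · · ·│3
2│♙ ♙ · · ♙ ♙ ♙ ♙│2
1│♖ ♘ ♗ · ♔ ♗ ♘ ♖│1
  ─────────────────
  a b c d e f g h


16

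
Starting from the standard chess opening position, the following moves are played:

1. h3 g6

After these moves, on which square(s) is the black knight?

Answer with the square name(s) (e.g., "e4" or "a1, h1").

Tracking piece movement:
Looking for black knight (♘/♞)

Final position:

  a b c d e f g h
  ─────────────────
8│♜ ♞ ♝ ♛ ♚ ♝ ♞ ♜│8
7│♟ ♟ ♟ ♟ ♟ ♟ · ♟│7
6│· · · · · · ♟ ·│6
5│· · · · · · · ·│5
4│· · · · · · · ·│4
3│· · · · · · · ♙│3
2│♙ ♙ ♙ ♙ ♙ ♙ ♙ ·│2
1│♖ ♘ ♗ ♕ ♔ ♗ ♘ ♖│1
  ─────────────────
  a b c d e f g h


b8, g8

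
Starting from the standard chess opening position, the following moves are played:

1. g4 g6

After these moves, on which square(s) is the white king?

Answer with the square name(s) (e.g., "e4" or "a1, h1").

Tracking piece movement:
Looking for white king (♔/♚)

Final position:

  a b c d e f g h
  ─────────────────
8│♜ ♞ ♝ ♛ ♚ ♝ ♞ ♜│8
7│♟ ♟ ♟ ♟ ♟ ♟ · ♟│7
6│· · · · · · ♟ ·│6
5│· · · · · · · ·│5
4│· · · · · · ♙ ·│4
3│· · · · · · · ·│3
2│♙ ♙ ♙ ♙ ♙ ♙ · ♙│2
1│♖ ♘ ♗ ♕ ♔ ♗ ♘ ♖│1
  ─────────────────
  a b c d e f g h


e1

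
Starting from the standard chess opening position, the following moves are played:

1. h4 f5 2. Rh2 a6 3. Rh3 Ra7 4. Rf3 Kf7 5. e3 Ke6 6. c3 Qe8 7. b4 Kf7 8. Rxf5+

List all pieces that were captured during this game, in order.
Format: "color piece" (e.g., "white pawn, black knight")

Tracking captures:
  Rxf5+: captured black pawn

black pawn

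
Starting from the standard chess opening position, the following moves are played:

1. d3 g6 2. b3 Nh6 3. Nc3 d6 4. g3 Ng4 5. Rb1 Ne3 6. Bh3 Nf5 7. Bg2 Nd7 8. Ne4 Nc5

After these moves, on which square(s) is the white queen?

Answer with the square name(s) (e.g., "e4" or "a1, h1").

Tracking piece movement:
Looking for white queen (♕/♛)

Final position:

  a b c d e f g h
  ─────────────────
8│♜ · ♝ ♛ ♚ ♝ · ♜│8
7│♟ ♟ ♟ · ♟ ♟ · ♟│7
6│· · · ♟ · · ♟ ·│6
5│· · ♞ · · ♞ · ·│5
4│· · · · ♘ · · ·│4
3│· ♙ · ♙ · · ♙ ·│3
2│♙ · ♙ · ♙ ♙ ♗ ♙│2
1│· ♖ ♗ ♕ ♔ · ♘ ♖│1
  ─────────────────
  a b c d e f g h


d1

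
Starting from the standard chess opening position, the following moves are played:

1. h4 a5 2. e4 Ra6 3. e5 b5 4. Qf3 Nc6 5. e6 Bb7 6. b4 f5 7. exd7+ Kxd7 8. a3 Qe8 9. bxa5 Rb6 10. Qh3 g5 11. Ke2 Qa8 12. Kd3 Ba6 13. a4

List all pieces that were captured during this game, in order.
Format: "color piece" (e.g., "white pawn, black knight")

Tracking captures:
  exd7+: captured black pawn
  Kxd7: captured white pawn
  bxa5: captured black pawn

black pawn, white pawn, black pawn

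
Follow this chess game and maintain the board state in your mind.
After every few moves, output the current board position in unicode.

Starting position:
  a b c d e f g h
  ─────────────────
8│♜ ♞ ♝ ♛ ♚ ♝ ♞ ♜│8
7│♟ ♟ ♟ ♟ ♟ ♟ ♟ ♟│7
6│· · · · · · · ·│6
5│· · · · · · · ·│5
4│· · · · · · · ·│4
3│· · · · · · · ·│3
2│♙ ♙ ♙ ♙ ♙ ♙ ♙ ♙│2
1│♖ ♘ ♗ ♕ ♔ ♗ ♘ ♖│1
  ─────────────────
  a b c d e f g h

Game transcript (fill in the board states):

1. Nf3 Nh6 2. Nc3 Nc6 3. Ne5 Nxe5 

  a b c d e f g h
  ─────────────────
8│♜ · ♝ ♛ ♚ ♝ · ♜│8
7│♟ ♟ ♟ ♟ ♟ ♟ ♟ ♟│7
6│· · · · · · · ♞│6
5│· · · · ♞ · · ·│5
4│· · · · · · · ·│4
3│· · ♘ · · · · ·│3
2│♙ ♙ ♙ ♙ ♙ ♙ ♙ ♙│2
1│♖ · ♗ ♕ ♔ ♗ · ♖│1
  ─────────────────
  a b c d e f g h

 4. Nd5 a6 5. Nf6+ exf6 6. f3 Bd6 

  a b c d e f g h
  ─────────────────
8│♜ · ♝ ♛ ♚ · · ♜│8
7│· ♟ ♟ ♟ · ♟ ♟ ♟│7
6│♟ · · ♝ · ♟ · ♞│6
5│· · · · ♞ · · ·│5
4│· · · · · · · ·│4
3│· · · · · ♙ · ·│3
2│♙ ♙ ♙ ♙ ♙ · ♙ ♙│2
1│♖ · ♗ ♕ ♔ ♗ · ♖│1
  ─────────────────
  a b c d e f g h

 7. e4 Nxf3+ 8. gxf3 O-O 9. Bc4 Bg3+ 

  a b c d e f g h
  ─────────────────
8│♜ · ♝ ♛ · ♜ ♚ ·│8
7│· ♟ ♟ ♟ · ♟ ♟ ♟│7
6│♟ · · · · ♟ · ♞│6
5│· · · · · · · ·│5
4│· · ♗ · ♙ · · ·│4
3│· · · · · ♙ ♝ ·│3
2│♙ ♙ ♙ ♙ · · · ♙│2
1│♖ · ♗ ♕ ♔ · · ♖│1
  ─────────────────
  a b c d e f g h

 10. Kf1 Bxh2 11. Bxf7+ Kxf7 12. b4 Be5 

  a b c d e f g h
  ─────────────────
8│♜ · ♝ ♛ · ♜ · ·│8
7│· ♟ ♟ ♟ · ♚ ♟ ♟│7
6│♟ · · · · ♟ · ♞│6
5│· · · · ♝ · · ·│5
4│· ♙ · · ♙ · · ·│4
3│· · · · · ♙ · ·│3
2│♙ · ♙ ♙ · · · ·│2
1│♖ · ♗ ♕ · ♔ · ♖│1
  ─────────────────
  a b c d e f g h

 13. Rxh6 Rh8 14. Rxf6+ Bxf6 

  a b c d e f g h
  ─────────────────
8│♜ · ♝ ♛ · · · ♜│8
7│· ♟ ♟ ♟ · ♚ ♟ ♟│7
6│♟ · · · · ♝ · ·│6
5│· · · · · · · ·│5
4│· ♙ · · ♙ · · ·│4
3│· · · · · ♙ · ·│3
2│♙ · ♙ ♙ · · · ·│2
1│♖ · ♗ ♕ · ♔ · ·│1
  ─────────────────
  a b c d e f g h


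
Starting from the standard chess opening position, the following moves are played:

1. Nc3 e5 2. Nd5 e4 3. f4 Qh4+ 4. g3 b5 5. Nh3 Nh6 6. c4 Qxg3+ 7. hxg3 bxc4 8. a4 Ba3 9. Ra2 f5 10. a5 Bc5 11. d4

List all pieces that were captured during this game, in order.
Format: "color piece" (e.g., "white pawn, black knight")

Tracking captures:
  Qxg3+: captured white pawn
  hxg3: captured black queen
  bxc4: captured white pawn

white pawn, black queen, white pawn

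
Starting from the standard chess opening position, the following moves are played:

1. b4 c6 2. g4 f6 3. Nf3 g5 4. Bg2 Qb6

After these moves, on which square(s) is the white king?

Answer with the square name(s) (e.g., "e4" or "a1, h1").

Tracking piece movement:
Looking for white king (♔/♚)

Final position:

  a b c d e f g h
  ─────────────────
8│♜ ♞ ♝ · ♚ ♝ ♞ ♜│8
7│♟ ♟ · ♟ ♟ · · ♟│7
6│· ♛ ♟ · · ♟ · ·│6
5│· · · · · · ♟ ·│5
4│· ♙ · · · · ♙ ·│4
3│· · · · · ♘ · ·│3
2│♙ · ♙ ♙ ♙ ♙ ♗ ♙│2
1│♖ ♘ ♗ ♕ ♔ · · ♖│1
  ─────────────────
  a b c d e f g h


e1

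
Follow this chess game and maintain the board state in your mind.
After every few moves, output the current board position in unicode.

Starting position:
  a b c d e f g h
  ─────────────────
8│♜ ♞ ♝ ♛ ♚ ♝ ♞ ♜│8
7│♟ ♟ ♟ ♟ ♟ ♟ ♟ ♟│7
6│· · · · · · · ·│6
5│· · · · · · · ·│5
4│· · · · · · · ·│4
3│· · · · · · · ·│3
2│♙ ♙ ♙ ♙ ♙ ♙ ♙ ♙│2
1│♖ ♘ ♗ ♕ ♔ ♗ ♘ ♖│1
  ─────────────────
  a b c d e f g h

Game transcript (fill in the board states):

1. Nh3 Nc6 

  a b c d e f g h
  ─────────────────
8│♜ · ♝ ♛ ♚ ♝ ♞ ♜│8
7│♟ ♟ ♟ ♟ ♟ ♟ ♟ ♟│7
6│· · ♞ · · · · ·│6
5│· · · · · · · ·│5
4│· · · · · · · ·│4
3│· · · · · · · ♘│3
2│♙ ♙ ♙ ♙ ♙ ♙ ♙ ♙│2
1│♖ ♘ ♗ ♕ ♔ ♗ · ♖│1
  ─────────────────
  a b c d e f g h

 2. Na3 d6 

  a b c d e f g h
  ─────────────────
8│♜ · ♝ ♛ ♚ ♝ ♞ ♜│8
7│♟ ♟ ♟ · ♟ ♟ ♟ ♟│7
6│· · ♞ ♟ · · · ·│6
5│· · · · · · · ·│5
4│· · · · · · · ·│4
3│♘ · · · · · · ♘│3
2│♙ ♙ ♙ ♙ ♙ ♙ ♙ ♙│2
1│♖ · ♗ ♕ ♔ ♗ · ♖│1
  ─────────────────
  a b c d e f g h

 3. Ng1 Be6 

  a b c d e f g h
  ─────────────────
8│♜ · · ♛ ♚ ♝ ♞ ♜│8
7│♟ ♟ ♟ · ♟ ♟ ♟ ♟│7
6│· · ♞ ♟ ♝ · · ·│6
5│· · · · · · · ·│5
4│· · · · · · · ·│4
3│♘ · · · · · · ·│3
2│♙ ♙ ♙ ♙ ♙ ♙ ♙ ♙│2
1│♖ · ♗ ♕ ♔ ♗ ♘ ♖│1
  ─────────────────
  a b c d e f g h



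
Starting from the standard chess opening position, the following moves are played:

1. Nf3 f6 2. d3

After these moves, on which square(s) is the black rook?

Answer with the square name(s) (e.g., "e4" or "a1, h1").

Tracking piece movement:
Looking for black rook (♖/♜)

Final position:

  a b c d e f g h
  ─────────────────
8│♜ ♞ ♝ ♛ ♚ ♝ ♞ ♜│8
7│♟ ♟ ♟ ♟ ♟ · ♟ ♟│7
6│· · · · · ♟ · ·│6
5│· · · · · · · ·│5
4│· · · · · · · ·│4
3│· · · ♙ · ♘ · ·│3
2│♙ ♙ ♙ · ♙ ♙ ♙ ♙│2
1│♖ ♘ ♗ ♕ ♔ ♗ · ♖│1
  ─────────────────
  a b c d e f g h


a8, h8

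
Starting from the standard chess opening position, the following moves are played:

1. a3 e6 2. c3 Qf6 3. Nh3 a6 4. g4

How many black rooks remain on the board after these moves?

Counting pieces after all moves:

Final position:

  a b c d e f g h
  ─────────────────
8│♜ ♞ ♝ · ♚ ♝ ♞ ♜│8
7│· ♟ ♟ ♟ · ♟ ♟ ♟│7
6│♟ · · · ♟ ♛ · ·│6
5│· · · · · · · ·│5
4│· · · · · · ♙ ·│4
3│♙ · ♙ · · · · ♘│3
2│· ♙ · ♙ ♙ ♙ · ♙│2
1│♖ ♘ ♗ ♕ ♔ ♗ · ♖│1
  ─────────────────
  a b c d e f g h


2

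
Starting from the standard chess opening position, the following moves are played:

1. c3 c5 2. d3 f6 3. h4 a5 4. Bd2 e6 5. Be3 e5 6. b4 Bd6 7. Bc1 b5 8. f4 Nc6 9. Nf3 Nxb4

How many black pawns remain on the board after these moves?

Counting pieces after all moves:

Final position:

  a b c d e f g h
  ─────────────────
8│♜ · ♝ ♛ ♚ · ♞ ♜│8
7│· · · ♟ · · ♟ ♟│7
6│· · · ♝ · ♟ · ·│6
5│♟ ♟ ♟ · ♟ · · ·│5
4│· ♞ · · · ♙ · ♙│4
3│· · ♙ ♙ · ♘ · ·│3
2│♙ · · · ♙ · ♙ ·│2
1│♖ ♘ ♗ ♕ ♔ ♗ · ♖│1
  ─────────────────
  a b c d e f g h


8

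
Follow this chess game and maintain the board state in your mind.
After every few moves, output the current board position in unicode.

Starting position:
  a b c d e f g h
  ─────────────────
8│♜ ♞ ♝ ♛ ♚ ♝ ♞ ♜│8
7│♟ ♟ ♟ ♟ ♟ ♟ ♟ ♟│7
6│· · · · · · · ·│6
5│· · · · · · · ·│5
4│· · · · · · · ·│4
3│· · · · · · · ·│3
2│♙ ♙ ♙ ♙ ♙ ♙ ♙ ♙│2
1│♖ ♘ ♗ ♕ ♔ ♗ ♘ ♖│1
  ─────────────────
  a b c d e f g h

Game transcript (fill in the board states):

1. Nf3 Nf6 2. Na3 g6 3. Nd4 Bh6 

  a b c d e f g h
  ─────────────────
8│♜ ♞ ♝ ♛ ♚ · · ♜│8
7│♟ ♟ ♟ ♟ ♟ ♟ · ♟│7
6│· · · · · ♞ ♟ ♝│6
5│· · · · · · · ·│5
4│· · · ♘ · · · ·│4
3│♘ · · · · · · ·│3
2│♙ ♙ ♙ ♙ ♙ ♙ ♙ ♙│2
1│♖ · ♗ ♕ ♔ ♗ · ♖│1
  ─────────────────
  a b c d e f g h

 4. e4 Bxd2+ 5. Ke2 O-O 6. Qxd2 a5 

  a b c d e f g h
  ─────────────────
8│♜ ♞ ♝ ♛ · ♜ ♚ ·│8
7│· ♟ ♟ ♟ ♟ ♟ · ♟│7
6│· · · · · ♞ ♟ ·│6
5│♟ · · · · · · ·│5
4│· · · ♘ ♙ · · ·│4
3│♘ · · · · · · ·│3
2│♙ ♙ ♙ ♕ ♔ ♙ ♙ ♙│2
1│♖ · ♗ · · ♗ · ♖│1
  ─────────────────
  a b c d e f g h

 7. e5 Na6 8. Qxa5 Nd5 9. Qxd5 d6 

  a b c d e f g h
  ─────────────────
8│♜ · ♝ ♛ · ♜ ♚ ·│8
7│· ♟ ♟ · ♟ ♟ · ♟│7
6│♞ · · ♟ · · ♟ ·│6
5│· · · ♕ ♙ · · ·│5
4│· · · ♘ · · · ·│4
3│♘ · · · · · · ·│3
2│♙ ♙ ♙ · ♔ ♙ ♙ ♙│2
1│♖ · ♗ · · ♗ · ♖│1
  ─────────────────
  a b c d e f g h

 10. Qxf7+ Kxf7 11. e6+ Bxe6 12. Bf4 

  a b c d e f g h
  ─────────────────
8│♜ · · ♛ · ♜ · ·│8
7│· ♟ ♟ · ♟ ♚ · ♟│7
6│♞ · · ♟ ♝ · ♟ ·│6
5│· · · · · · · ·│5
4│· · · ♘ · ♗ · ·│4
3│♘ · · · · · · ·│3
2│♙ ♙ ♙ · ♔ ♙ ♙ ♙│2
1│♖ · · · · ♗ · ♖│1
  ─────────────────
  a b c d e f g h


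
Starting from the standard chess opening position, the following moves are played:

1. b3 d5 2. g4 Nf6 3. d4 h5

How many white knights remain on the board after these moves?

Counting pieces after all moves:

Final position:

  a b c d e f g h
  ─────────────────
8│♜ ♞ ♝ ♛ ♚ ♝ · ♜│8
7│♟ ♟ ♟ · ♟ ♟ ♟ ·│7
6│· · · · · ♞ · ·│6
5│· · · ♟ · · · ♟│5
4│· · · ♙ · · ♙ ·│4
3│· ♙ · · · · · ·│3
2│♙ · ♙ · ♙ ♙ · ♙│2
1│♖ ♘ ♗ ♕ ♔ ♗ ♘ ♖│1
  ─────────────────
  a b c d e f g h


2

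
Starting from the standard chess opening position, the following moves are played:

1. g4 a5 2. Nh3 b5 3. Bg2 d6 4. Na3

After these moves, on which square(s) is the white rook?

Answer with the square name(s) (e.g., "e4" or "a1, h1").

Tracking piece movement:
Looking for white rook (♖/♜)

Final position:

  a b c d e f g h
  ─────────────────
8│♜ ♞ ♝ ♛ ♚ ♝ ♞ ♜│8
7│· · ♟ · ♟ ♟ ♟ ♟│7
6│· · · ♟ · · · ·│6
5│♟ ♟ · · · · · ·│5
4│· · · · · · ♙ ·│4
3│♘ · · · · · · ♘│3
2│♙ ♙ ♙ ♙ ♙ ♙ ♗ ♙│2
1│♖ · ♗ ♕ ♔ · · ♖│1
  ─────────────────
  a b c d e f g h


a1, h1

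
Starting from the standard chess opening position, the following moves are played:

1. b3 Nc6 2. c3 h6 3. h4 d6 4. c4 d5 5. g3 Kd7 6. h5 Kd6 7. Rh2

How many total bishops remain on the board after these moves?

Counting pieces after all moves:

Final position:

  a b c d e f g h
  ─────────────────
8│♜ · ♝ ♛ · ♝ ♞ ♜│8
7│♟ ♟ ♟ · ♟ ♟ ♟ ·│7
6│· · ♞ ♚ · · · ♟│6
5│· · · ♟ · · · ♙│5
4│· · ♙ · · · · ·│4
3│· ♙ · · · · ♙ ·│3
2│♙ · · ♙ ♙ ♙ · ♖│2
1│♖ ♘ ♗ ♕ ♔ ♗ ♘ ·│1
  ─────────────────
  a b c d e f g h


4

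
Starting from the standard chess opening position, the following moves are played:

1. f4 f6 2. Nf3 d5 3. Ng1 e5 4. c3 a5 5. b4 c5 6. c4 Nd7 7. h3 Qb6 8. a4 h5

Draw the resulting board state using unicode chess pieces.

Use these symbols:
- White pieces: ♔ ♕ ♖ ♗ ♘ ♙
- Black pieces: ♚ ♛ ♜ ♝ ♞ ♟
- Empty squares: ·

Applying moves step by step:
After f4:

♜ ♞ ♝ ♛ ♚ ♝ ♞ ♜
♟ ♟ ♟ ♟ ♟ ♟ ♟ ♟
· · · · · · · ·
· · · · · · · ·
· · · · · ♙ · ·
· · · · · · · ·
♙ ♙ ♙ ♙ ♙ · ♙ ♙
♖ ♘ ♗ ♕ ♔ ♗ ♘ ♖


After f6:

♜ ♞ ♝ ♛ ♚ ♝ ♞ ♜
♟ ♟ ♟ ♟ ♟ · ♟ ♟
· · · · · ♟ · ·
· · · · · · · ·
· · · · · ♙ · ·
· · · · · · · ·
♙ ♙ ♙ ♙ ♙ · ♙ ♙
♖ ♘ ♗ ♕ ♔ ♗ ♘ ♖


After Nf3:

♜ ♞ ♝ ♛ ♚ ♝ ♞ ♜
♟ ♟ ♟ ♟ ♟ · ♟ ♟
· · · · · ♟ · ·
· · · · · · · ·
· · · · · ♙ · ·
· · · · · ♘ · ·
♙ ♙ ♙ ♙ ♙ · ♙ ♙
♖ ♘ ♗ ♕ ♔ ♗ · ♖


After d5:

♜ ♞ ♝ ♛ ♚ ♝ ♞ ♜
♟ ♟ ♟ · ♟ · ♟ ♟
· · · · · ♟ · ·
· · · ♟ · · · ·
· · · · · ♙ · ·
· · · · · ♘ · ·
♙ ♙ ♙ ♙ ♙ · ♙ ♙
♖ ♘ ♗ ♕ ♔ ♗ · ♖


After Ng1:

♜ ♞ ♝ ♛ ♚ ♝ ♞ ♜
♟ ♟ ♟ · ♟ · ♟ ♟
· · · · · ♟ · ·
· · · ♟ · · · ·
· · · · · ♙ · ·
· · · · · · · ·
♙ ♙ ♙ ♙ ♙ · ♙ ♙
♖ ♘ ♗ ♕ ♔ ♗ ♘ ♖


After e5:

♜ ♞ ♝ ♛ ♚ ♝ ♞ ♜
♟ ♟ ♟ · · · ♟ ♟
· · · · · ♟ · ·
· · · ♟ ♟ · · ·
· · · · · ♙ · ·
· · · · · · · ·
♙ ♙ ♙ ♙ ♙ · ♙ ♙
♖ ♘ ♗ ♕ ♔ ♗ ♘ ♖


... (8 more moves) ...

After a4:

♜ · ♝ · ♚ ♝ ♞ ♜
· ♟ · ♞ · · ♟ ♟
· ♛ · · · ♟ · ·
♟ · ♟ ♟ ♟ · · ·
♙ ♙ ♙ · · ♙ · ·
· · · · · · · ♙
· · · ♙ ♙ · ♙ ·
♖ ♘ ♗ ♕ ♔ ♗ ♘ ♖


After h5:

♜ · ♝ · ♚ ♝ ♞ ♜
· ♟ · ♞ · · ♟ ·
· ♛ · · · ♟ · ·
♟ · ♟ ♟ ♟ · · ♟
♙ ♙ ♙ · · ♙ · ·
· · · · · · · ♙
· · · ♙ ♙ · ♙ ·
♖ ♘ ♗ ♕ ♔ ♗ ♘ ♖



  a b c d e f g h
  ─────────────────
8│♜ · ♝ · ♚ ♝ ♞ ♜│8
7│· ♟ · ♞ · · ♟ ·│7
6│· ♛ · · · ♟ · ·│6
5│♟ · ♟ ♟ ♟ · · ♟│5
4│♙ ♙ ♙ · · ♙ · ·│4
3│· · · · · · · ♙│3
2│· · · ♙ ♙ · ♙ ·│2
1│♖ ♘ ♗ ♕ ♔ ♗ ♘ ♖│1
  ─────────────────
  a b c d e f g h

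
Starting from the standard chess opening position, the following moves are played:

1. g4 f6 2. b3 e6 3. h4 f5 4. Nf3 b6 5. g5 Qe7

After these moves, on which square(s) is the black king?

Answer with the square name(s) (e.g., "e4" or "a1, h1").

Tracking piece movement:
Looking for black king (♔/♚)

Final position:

  a b c d e f g h
  ─────────────────
8│♜ ♞ ♝ · ♚ ♝ ♞ ♜│8
7│♟ · ♟ ♟ ♛ · ♟ ♟│7
6│· ♟ · · ♟ · · ·│6
5│· · · · · ♟ ♙ ·│5
4│· · · · · · · ♙│4
3│· ♙ · · · ♘ · ·│3
2│♙ · ♙ ♙ ♙ ♙ · ·│2
1│♖ ♘ ♗ ♕ ♔ ♗ · ♖│1
  ─────────────────
  a b c d e f g h


e8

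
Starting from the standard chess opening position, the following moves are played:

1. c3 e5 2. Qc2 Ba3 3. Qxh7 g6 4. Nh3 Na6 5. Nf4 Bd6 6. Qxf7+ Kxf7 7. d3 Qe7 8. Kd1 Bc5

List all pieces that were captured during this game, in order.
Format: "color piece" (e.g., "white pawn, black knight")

Tracking captures:
  Qxh7: captured black pawn
  Qxf7+: captured black pawn
  Kxf7: captured white queen

black pawn, black pawn, white queen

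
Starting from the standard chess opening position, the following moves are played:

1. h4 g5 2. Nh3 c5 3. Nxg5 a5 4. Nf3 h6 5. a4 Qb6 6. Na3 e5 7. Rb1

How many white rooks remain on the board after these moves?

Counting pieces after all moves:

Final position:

  a b c d e f g h
  ─────────────────
8│♜ ♞ ♝ · ♚ ♝ ♞ ♜│8
7│· ♟ · ♟ · ♟ · ·│7
6│· ♛ · · · · · ♟│6
5│♟ · ♟ · ♟ · · ·│5
4│♙ · · · · · · ♙│4
3│♘ · · · · ♘ · ·│3
2│· ♙ ♙ ♙ ♙ ♙ ♙ ·│2
1│· ♖ ♗ ♕ ♔ ♗ · ♖│1
  ─────────────────
  a b c d e f g h


2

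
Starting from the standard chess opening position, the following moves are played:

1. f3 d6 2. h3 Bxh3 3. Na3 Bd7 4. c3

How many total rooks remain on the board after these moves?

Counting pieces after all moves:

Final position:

  a b c d e f g h
  ─────────────────
8│♜ ♞ · ♛ ♚ ♝ ♞ ♜│8
7│♟ ♟ ♟ ♝ ♟ ♟ ♟ ♟│7
6│· · · ♟ · · · ·│6
5│· · · · · · · ·│5
4│· · · · · · · ·│4
3│♘ · ♙ · · ♙ · ·│3
2│♙ ♙ · ♙ ♙ · ♙ ·│2
1│♖ · ♗ ♕ ♔ ♗ ♘ ♖│1
  ─────────────────
  a b c d e f g h


4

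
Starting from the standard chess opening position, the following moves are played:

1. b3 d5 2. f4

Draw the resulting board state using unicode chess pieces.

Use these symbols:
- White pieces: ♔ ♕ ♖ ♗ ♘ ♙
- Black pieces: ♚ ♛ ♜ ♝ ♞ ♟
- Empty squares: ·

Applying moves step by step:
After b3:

♜ ♞ ♝ ♛ ♚ ♝ ♞ ♜
♟ ♟ ♟ ♟ ♟ ♟ ♟ ♟
· · · · · · · ·
· · · · · · · ·
· · · · · · · ·
· ♙ · · · · · ·
♙ · ♙ ♙ ♙ ♙ ♙ ♙
♖ ♘ ♗ ♕ ♔ ♗ ♘ ♖


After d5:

♜ ♞ ♝ ♛ ♚ ♝ ♞ ♜
♟ ♟ ♟ · ♟ ♟ ♟ ♟
· · · · · · · ·
· · · ♟ · · · ·
· · · · · · · ·
· ♙ · · · · · ·
♙ · ♙ ♙ ♙ ♙ ♙ ♙
♖ ♘ ♗ ♕ ♔ ♗ ♘ ♖


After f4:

♜ ♞ ♝ ♛ ♚ ♝ ♞ ♜
♟ ♟ ♟ · ♟ ♟ ♟ ♟
· · · · · · · ·
· · · ♟ · · · ·
· · · · · ♙ · ·
· ♙ · · · · · ·
♙ · ♙ ♙ ♙ · ♙ ♙
♖ ♘ ♗ ♕ ♔ ♗ ♘ ♖



  a b c d e f g h
  ─────────────────
8│♜ ♞ ♝ ♛ ♚ ♝ ♞ ♜│8
7│♟ ♟ ♟ · ♟ ♟ ♟ ♟│7
6│· · · · · · · ·│6
5│· · · ♟ · · · ·│5
4│· · · · · ♙ · ·│4
3│· ♙ · · · · · ·│3
2│♙ · ♙ ♙ ♙ · ♙ ♙│2
1│♖ ♘ ♗ ♕ ♔ ♗ ♘ ♖│1
  ─────────────────
  a b c d e f g h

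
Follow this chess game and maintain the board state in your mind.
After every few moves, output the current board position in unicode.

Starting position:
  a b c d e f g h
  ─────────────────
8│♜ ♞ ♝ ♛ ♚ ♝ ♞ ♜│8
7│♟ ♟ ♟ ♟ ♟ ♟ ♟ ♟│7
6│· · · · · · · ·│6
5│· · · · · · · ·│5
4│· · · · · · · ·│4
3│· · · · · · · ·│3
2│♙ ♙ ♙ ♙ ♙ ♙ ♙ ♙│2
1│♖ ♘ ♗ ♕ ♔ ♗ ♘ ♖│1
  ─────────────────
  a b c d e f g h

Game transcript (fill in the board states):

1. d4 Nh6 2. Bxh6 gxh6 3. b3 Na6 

  a b c d e f g h
  ─────────────────
8│♜ · ♝ ♛ ♚ ♝ · ♜│8
7│♟ ♟ ♟ ♟ ♟ ♟ · ♟│7
6│♞ · · · · · · ♟│6
5│· · · · · · · ·│5
4│· · · ♙ · · · ·│4
3│· ♙ · · · · · ·│3
2│♙ · ♙ · ♙ ♙ ♙ ♙│2
1│♖ ♘ · ♕ ♔ ♗ ♘ ♖│1
  ─────────────────
  a b c d e f g h

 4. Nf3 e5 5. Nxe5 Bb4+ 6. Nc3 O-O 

  a b c d e f g h
  ─────────────────
8│♜ · ♝ ♛ · ♜ ♚ ·│8
7│♟ ♟ ♟ ♟ · ♟ · ♟│7
6│♞ · · · · · · ♟│6
5│· · · · ♘ · · ·│5
4│· ♝ · ♙ · · · ·│4
3│· ♙ ♘ · · · · ·│3
2│♙ · ♙ · ♙ ♙ ♙ ♙│2
1│♖ · · ♕ ♔ ♗ · ♖│1
  ─────────────────
  a b c d e f g h

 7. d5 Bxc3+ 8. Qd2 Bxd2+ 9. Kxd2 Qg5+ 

  a b c d e f g h
  ─────────────────
8│♜ · ♝ · · ♜ ♚ ·│8
7│♟ ♟ ♟ ♟ · ♟ · ♟│7
6│♞ · · · · · · ♟│6
5│· · · ♙ ♘ · ♛ ·│5
4│· · · · · · · ·│4
3│· ♙ · · · · · ·│3
2│♙ · ♙ ♔ ♙ ♙ ♙ ♙│2
1│♖ · · · · ♗ · ♖│1
  ─────────────────
  a b c d e f g h

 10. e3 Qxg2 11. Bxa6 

  a b c d e f g h
  ─────────────────
8│♜ · ♝ · · ♜ ♚ ·│8
7│♟ ♟ ♟ ♟ · ♟ · ♟│7
6│♗ · · · · · · ♟│6
5│· · · ♙ ♘ · · ·│5
4│· · · · · · · ·│4
3│· ♙ · · ♙ · · ·│3
2│♙ · ♙ ♔ · ♙ ♛ ♙│2
1│♖ · · · · · · ♖│1
  ─────────────────
  a b c d e f g h


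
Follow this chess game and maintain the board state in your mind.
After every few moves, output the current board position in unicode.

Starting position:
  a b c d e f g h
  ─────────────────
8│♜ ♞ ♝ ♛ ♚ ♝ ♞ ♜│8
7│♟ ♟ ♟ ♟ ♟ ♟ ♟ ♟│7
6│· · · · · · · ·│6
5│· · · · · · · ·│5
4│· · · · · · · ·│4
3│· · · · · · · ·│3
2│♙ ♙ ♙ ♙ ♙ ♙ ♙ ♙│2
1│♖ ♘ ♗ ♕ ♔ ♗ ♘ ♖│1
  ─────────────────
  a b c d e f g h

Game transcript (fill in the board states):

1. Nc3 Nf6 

  a b c d e f g h
  ─────────────────
8│♜ ♞ ♝ ♛ ♚ ♝ · ♜│8
7│♟ ♟ ♟ ♟ ♟ ♟ ♟ ♟│7
6│· · · · · ♞ · ·│6
5│· · · · · · · ·│5
4│· · · · · · · ·│4
3│· · ♘ · · · · ·│3
2│♙ ♙ ♙ ♙ ♙ ♙ ♙ ♙│2
1│♖ · ♗ ♕ ♔ ♗ ♘ ♖│1
  ─────────────────
  a b c d e f g h

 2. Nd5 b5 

  a b c d e f g h
  ─────────────────
8│♜ ♞ ♝ ♛ ♚ ♝ · ♜│8
7│♟ · ♟ ♟ ♟ ♟ ♟ ♟│7
6│· · · · · ♞ · ·│6
5│· ♟ · ♘ · · · ·│5
4│· · · · · · · ·│4
3│· · · · · · · ·│3
2│♙ ♙ ♙ ♙ ♙ ♙ ♙ ♙│2
1│♖ · ♗ ♕ ♔ ♗ ♘ ♖│1
  ─────────────────
  a b c d e f g h

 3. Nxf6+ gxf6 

  a b c d e f g h
  ─────────────────
8│♜ ♞ ♝ ♛ ♚ ♝ · ♜│8
7│♟ · ♟ ♟ ♟ ♟ · ♟│7
6│· · · · · ♟ · ·│6
5│· ♟ · · · · · ·│5
4│· · · · · · · ·│4
3│· · · · · · · ·│3
2│♙ ♙ ♙ ♙ ♙ ♙ ♙ ♙│2
1│♖ · ♗ ♕ ♔ ♗ ♘ ♖│1
  ─────────────────
  a b c d e f g h



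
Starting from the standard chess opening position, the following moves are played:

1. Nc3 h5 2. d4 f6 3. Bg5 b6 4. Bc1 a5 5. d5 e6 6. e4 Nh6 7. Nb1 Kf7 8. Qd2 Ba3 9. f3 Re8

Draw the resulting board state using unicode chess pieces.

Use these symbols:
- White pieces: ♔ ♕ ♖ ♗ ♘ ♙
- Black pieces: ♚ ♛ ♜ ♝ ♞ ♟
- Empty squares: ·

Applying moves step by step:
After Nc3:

♜ ♞ ♝ ♛ ♚ ♝ ♞ ♜
♟ ♟ ♟ ♟ ♟ ♟ ♟ ♟
· · · · · · · ·
· · · · · · · ·
· · · · · · · ·
· · ♘ · · · · ·
♙ ♙ ♙ ♙ ♙ ♙ ♙ ♙
♖ · ♗ ♕ ♔ ♗ ♘ ♖


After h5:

♜ ♞ ♝ ♛ ♚ ♝ ♞ ♜
♟ ♟ ♟ ♟ ♟ ♟ ♟ ·
· · · · · · · ·
· · · · · · · ♟
· · · · · · · ·
· · ♘ · · · · ·
♙ ♙ ♙ ♙ ♙ ♙ ♙ ♙
♖ · ♗ ♕ ♔ ♗ ♘ ♖


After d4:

♜ ♞ ♝ ♛ ♚ ♝ ♞ ♜
♟ ♟ ♟ ♟ ♟ ♟ ♟ ·
· · · · · · · ·
· · · · · · · ♟
· · · ♙ · · · ·
· · ♘ · · · · ·
♙ ♙ ♙ · ♙ ♙ ♙ ♙
♖ · ♗ ♕ ♔ ♗ ♘ ♖


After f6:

♜ ♞ ♝ ♛ ♚ ♝ ♞ ♜
♟ ♟ ♟ ♟ ♟ · ♟ ·
· · · · · ♟ · ·
· · · · · · · ♟
· · · ♙ · · · ·
· · ♘ · · · · ·
♙ ♙ ♙ · ♙ ♙ ♙ ♙
♖ · ♗ ♕ ♔ ♗ ♘ ♖


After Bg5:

♜ ♞ ♝ ♛ ♚ ♝ ♞ ♜
♟ ♟ ♟ ♟ ♟ · ♟ ·
· · · · · ♟ · ·
· · · · · · ♗ ♟
· · · ♙ · · · ·
· · ♘ · · · · ·
♙ ♙ ♙ · ♙ ♙ ♙ ♙
♖ · · ♕ ♔ ♗ ♘ ♖


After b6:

♜ ♞ ♝ ♛ ♚ ♝ ♞ ♜
♟ · ♟ ♟ ♟ · ♟ ·
· ♟ · · · ♟ · ·
· · · · · · ♗ ♟
· · · ♙ · · · ·
· · ♘ · · · · ·
♙ ♙ ♙ · ♙ ♙ ♙ ♙
♖ · · ♕ ♔ ♗ ♘ ♖


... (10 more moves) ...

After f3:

♜ ♞ ♝ ♛ · · · ♜
· · ♟ ♟ · ♚ ♟ ·
· ♟ · · ♟ ♟ · ♞
♟ · · ♙ · · · ♟
· · · · ♙ · · ·
♝ · · · · ♙ · ·
♙ ♙ ♙ ♕ · · ♙ ♙
♖ ♘ ♗ · ♔ ♗ ♘ ♖


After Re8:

♜ ♞ ♝ ♛ ♜ · · ·
· · ♟ ♟ · ♚ ♟ ·
· ♟ · · ♟ ♟ · ♞
♟ · · ♙ · · · ♟
· · · · ♙ · · ·
♝ · · · · ♙ · ·
♙ ♙ ♙ ♕ · · ♙ ♙
♖ ♘ ♗ · ♔ ♗ ♘ ♖



  a b c d e f g h
  ─────────────────
8│♜ ♞ ♝ ♛ ♜ · · ·│8
7│· · ♟ ♟ · ♚ ♟ ·│7
6│· ♟ · · ♟ ♟ · ♞│6
5│♟ · · ♙ · · · ♟│5
4│· · · · ♙ · · ·│4
3│♝ · · · · ♙ · ·│3
2│♙ ♙ ♙ ♕ · · ♙ ♙│2
1│♖ ♘ ♗ · ♔ ♗ ♘ ♖│1
  ─────────────────
  a b c d e f g h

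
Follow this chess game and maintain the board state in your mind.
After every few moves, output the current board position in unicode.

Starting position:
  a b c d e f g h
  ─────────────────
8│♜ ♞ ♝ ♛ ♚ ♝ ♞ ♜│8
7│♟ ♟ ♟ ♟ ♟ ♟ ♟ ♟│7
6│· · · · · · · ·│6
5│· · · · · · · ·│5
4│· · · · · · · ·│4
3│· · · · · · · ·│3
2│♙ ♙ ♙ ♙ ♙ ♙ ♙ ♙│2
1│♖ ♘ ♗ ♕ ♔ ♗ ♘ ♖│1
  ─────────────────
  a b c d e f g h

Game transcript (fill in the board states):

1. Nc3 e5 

  a b c d e f g h
  ─────────────────
8│♜ ♞ ♝ ♛ ♚ ♝ ♞ ♜│8
7│♟ ♟ ♟ ♟ · ♟ ♟ ♟│7
6│· · · · · · · ·│6
5│· · · · ♟ · · ·│5
4│· · · · · · · ·│4
3│· · ♘ · · · · ·│3
2│♙ ♙ ♙ ♙ ♙ ♙ ♙ ♙│2
1│♖ · ♗ ♕ ♔ ♗ ♘ ♖│1
  ─────────────────
  a b c d e f g h

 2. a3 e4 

  a b c d e f g h
  ─────────────────
8│♜ ♞ ♝ ♛ ♚ ♝ ♞ ♜│8
7│♟ ♟ ♟ ♟ · ♟ ♟ ♟│7
6│· · · · · · · ·│6
5│· · · · · · · ·│5
4│· · · · ♟ · · ·│4
3│♙ · ♘ · · · · ·│3
2│· ♙ ♙ ♙ ♙ ♙ ♙ ♙│2
1│♖ · ♗ ♕ ♔ ♗ ♘ ♖│1
  ─────────────────
  a b c d e f g h

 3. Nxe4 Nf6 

  a b c d e f g h
  ─────────────────
8│♜ ♞ ♝ ♛ ♚ ♝ · ♜│8
7│♟ ♟ ♟ ♟ · ♟ ♟ ♟│7
6│· · · · · ♞ · ·│6
5│· · · · · · · ·│5
4│· · · · ♘ · · ·│4
3│♙ · · · · · · ·│3
2│· ♙ ♙ ♙ ♙ ♙ ♙ ♙│2
1│♖ · ♗ ♕ ♔ ♗ ♘ ♖│1
  ─────────────────
  a b c d e f g h



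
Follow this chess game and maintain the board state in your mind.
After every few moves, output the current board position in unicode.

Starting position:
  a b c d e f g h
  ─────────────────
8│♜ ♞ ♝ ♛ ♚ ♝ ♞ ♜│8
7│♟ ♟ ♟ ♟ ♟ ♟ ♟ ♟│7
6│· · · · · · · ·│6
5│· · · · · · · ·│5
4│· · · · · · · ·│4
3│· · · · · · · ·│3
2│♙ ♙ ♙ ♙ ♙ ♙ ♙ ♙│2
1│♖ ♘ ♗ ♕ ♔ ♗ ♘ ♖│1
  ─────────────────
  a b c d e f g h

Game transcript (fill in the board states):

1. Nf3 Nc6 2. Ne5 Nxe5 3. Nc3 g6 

  a b c d e f g h
  ─────────────────
8│♜ · ♝ ♛ ♚ ♝ ♞ ♜│8
7│♟ ♟ ♟ ♟ ♟ ♟ · ♟│7
6│· · · · · · ♟ ·│6
5│· · · · ♞ · · ·│5
4│· · · · · · · ·│4
3│· · ♘ · · · · ·│3
2│♙ ♙ ♙ ♙ ♙ ♙ ♙ ♙│2
1│♖ · ♗ ♕ ♔ ♗ · ♖│1
  ─────────────────
  a b c d e f g h

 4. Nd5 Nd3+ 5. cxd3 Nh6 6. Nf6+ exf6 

  a b c d e f g h
  ─────────────────
8│♜ · ♝ ♛ ♚ ♝ · ♜│8
7│♟ ♟ ♟ ♟ · ♟ · ♟│7
6│· · · · · ♟ ♟ ♞│6
5│· · · · · · · ·│5
4│· · · · · · · ·│4
3│· · · ♙ · · · ·│3
2│♙ ♙ · ♙ ♙ ♙ ♙ ♙│2
1│♖ · ♗ ♕ ♔ ♗ · ♖│1
  ─────────────────
  a b c d e f g h

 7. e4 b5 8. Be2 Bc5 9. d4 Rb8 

  a b c d e f g h
  ─────────────────
8│· ♜ ♝ ♛ ♚ · · ♜│8
7│♟ · ♟ ♟ · ♟ · ♟│7
6│· · · · · ♟ ♟ ♞│6
5│· ♟ ♝ · · · · ·│5
4│· · · ♙ ♙ · · ·│4
3│· · · · · · · ·│3
2│♙ ♙ · ♙ ♗ ♙ ♙ ♙│2
1│♖ · ♗ ♕ ♔ · · ♖│1
  ─────────────────
  a b c d e f g h

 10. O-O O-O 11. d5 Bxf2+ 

  a b c d e f g h
  ─────────────────
8│· ♜ ♝ ♛ · ♜ ♚ ·│8
7│♟ · ♟ ♟ · ♟ · ♟│7
6│· · · · · ♟ ♟ ♞│6
5│· ♟ · ♙ · · · ·│5
4│· · · · ♙ · · ·│4
3│· · · · · · · ·│3
2│♙ ♙ · ♙ ♗ ♝ ♙ ♙│2
1│♖ · ♗ ♕ · ♖ ♔ ·│1
  ─────────────────
  a b c d e f g h


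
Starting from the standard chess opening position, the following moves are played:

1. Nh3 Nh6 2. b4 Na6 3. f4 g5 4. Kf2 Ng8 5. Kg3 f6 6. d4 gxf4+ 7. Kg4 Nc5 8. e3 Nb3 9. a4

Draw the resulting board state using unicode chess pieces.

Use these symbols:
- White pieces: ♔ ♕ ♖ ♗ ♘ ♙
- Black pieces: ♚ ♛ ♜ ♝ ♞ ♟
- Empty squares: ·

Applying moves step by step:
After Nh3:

♜ ♞ ♝ ♛ ♚ ♝ ♞ ♜
♟ ♟ ♟ ♟ ♟ ♟ ♟ ♟
· · · · · · · ·
· · · · · · · ·
· · · · · · · ·
· · · · · · · ♘
♙ ♙ ♙ ♙ ♙ ♙ ♙ ♙
♖ ♘ ♗ ♕ ♔ ♗ · ♖


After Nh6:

♜ ♞ ♝ ♛ ♚ ♝ · ♜
♟ ♟ ♟ ♟ ♟ ♟ ♟ ♟
· · · · · · · ♞
· · · · · · · ·
· · · · · · · ·
· · · · · · · ♘
♙ ♙ ♙ ♙ ♙ ♙ ♙ ♙
♖ ♘ ♗ ♕ ♔ ♗ · ♖


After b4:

♜ ♞ ♝ ♛ ♚ ♝ · ♜
♟ ♟ ♟ ♟ ♟ ♟ ♟ ♟
· · · · · · · ♞
· · · · · · · ·
· ♙ · · · · · ·
· · · · · · · ♘
♙ · ♙ ♙ ♙ ♙ ♙ ♙
♖ ♘ ♗ ♕ ♔ ♗ · ♖


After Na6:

♜ · ♝ ♛ ♚ ♝ · ♜
♟ ♟ ♟ ♟ ♟ ♟ ♟ ♟
♞ · · · · · · ♞
· · · · · · · ·
· ♙ · · · · · ·
· · · · · · · ♘
♙ · ♙ ♙ ♙ ♙ ♙ ♙
♖ ♘ ♗ ♕ ♔ ♗ · ♖


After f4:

♜ · ♝ ♛ ♚ ♝ · ♜
♟ ♟ ♟ ♟ ♟ ♟ ♟ ♟
♞ · · · · · · ♞
· · · · · · · ·
· ♙ · · · ♙ · ·
· · · · · · · ♘
♙ · ♙ ♙ ♙ · ♙ ♙
♖ ♘ ♗ ♕ ♔ ♗ · ♖


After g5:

♜ · ♝ ♛ ♚ ♝ · ♜
♟ ♟ ♟ ♟ ♟ ♟ · ♟
♞ · · · · · · ♞
· · · · · · ♟ ·
· ♙ · · · ♙ · ·
· · · · · · · ♘
♙ · ♙ ♙ ♙ · ♙ ♙
♖ ♘ ♗ ♕ ♔ ♗ · ♖


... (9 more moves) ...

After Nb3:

♜ · ♝ ♛ ♚ ♝ ♞ ♜
♟ ♟ ♟ ♟ ♟ · · ♟
· · · · · ♟ · ·
· · · · · · · ·
· ♙ · ♙ · ♟ ♔ ·
· ♞ · · ♙ · · ♘
♙ · ♙ · · · ♙ ♙
♖ ♘ ♗ ♕ · ♗ · ♖


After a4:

♜ · ♝ ♛ ♚ ♝ ♞ ♜
♟ ♟ ♟ ♟ ♟ · · ♟
· · · · · ♟ · ·
· · · · · · · ·
♙ ♙ · ♙ · ♟ ♔ ·
· ♞ · · ♙ · · ♘
· · ♙ · · · ♙ ♙
♖ ♘ ♗ ♕ · ♗ · ♖



  a b c d e f g h
  ─────────────────
8│♜ · ♝ ♛ ♚ ♝ ♞ ♜│8
7│♟ ♟ ♟ ♟ ♟ · · ♟│7
6│· · · · · ♟ · ·│6
5│· · · · · · · ·│5
4│♙ ♙ · ♙ · ♟ ♔ ·│4
3│· ♞ · · ♙ · · ♘│3
2│· · ♙ · · · ♙ ♙│2
1│♖ ♘ ♗ ♕ · ♗ · ♖│1
  ─────────────────
  a b c d e f g h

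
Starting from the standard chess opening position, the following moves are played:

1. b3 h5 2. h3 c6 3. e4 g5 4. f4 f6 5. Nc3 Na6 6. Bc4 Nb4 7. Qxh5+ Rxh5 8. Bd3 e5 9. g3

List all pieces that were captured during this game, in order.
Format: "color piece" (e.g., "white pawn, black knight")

Tracking captures:
  Qxh5+: captured black pawn
  Rxh5: captured white queen

black pawn, white queen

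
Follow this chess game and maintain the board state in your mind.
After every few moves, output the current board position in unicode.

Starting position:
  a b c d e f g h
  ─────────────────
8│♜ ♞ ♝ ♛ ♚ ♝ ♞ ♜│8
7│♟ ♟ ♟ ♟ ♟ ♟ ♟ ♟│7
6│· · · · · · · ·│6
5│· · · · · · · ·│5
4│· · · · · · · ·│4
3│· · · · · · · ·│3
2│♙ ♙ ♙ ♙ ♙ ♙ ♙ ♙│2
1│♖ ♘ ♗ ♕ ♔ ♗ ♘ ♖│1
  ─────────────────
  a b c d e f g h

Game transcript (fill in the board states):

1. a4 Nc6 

  a b c d e f g h
  ─────────────────
8│♜ · ♝ ♛ ♚ ♝ ♞ ♜│8
7│♟ ♟ ♟ ♟ ♟ ♟ ♟ ♟│7
6│· · ♞ · · · · ·│6
5│· · · · · · · ·│5
4│♙ · · · · · · ·│4
3│· · · · · · · ·│3
2│· ♙ ♙ ♙ ♙ ♙ ♙ ♙│2
1│♖ ♘ ♗ ♕ ♔ ♗ ♘ ♖│1
  ─────────────────
  a b c d e f g h

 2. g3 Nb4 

  a b c d e f g h
  ─────────────────
8│♜ · ♝ ♛ ♚ ♝ ♞ ♜│8
7│♟ ♟ ♟ ♟ ♟ ♟ ♟ ♟│7
6│· · · · · · · ·│6
5│· · · · · · · ·│5
4│♙ ♞ · · · · · ·│4
3│· · · · · · ♙ ·│3
2│· ♙ ♙ ♙ ♙ ♙ · ♙│2
1│♖ ♘ ♗ ♕ ♔ ♗ ♘ ♖│1
  ─────────────────
  a b c d e f g h

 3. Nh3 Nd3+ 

  a b c d e f g h
  ─────────────────
8│♜ · ♝ ♛ ♚ ♝ ♞ ♜│8
7│♟ ♟ ♟ ♟ ♟ ♟ ♟ ♟│7
6│· · · · · · · ·│6
5│· · · · · · · ·│5
4│♙ · · · · · · ·│4
3│· · · ♞ · · ♙ ♘│3
2│· ♙ ♙ ♙ ♙ ♙ · ♙│2
1│♖ ♘ ♗ ♕ ♔ ♗ · ♖│1
  ─────────────────
  a b c d e f g h

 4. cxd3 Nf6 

  a b c d e f g h
  ─────────────────
8│♜ · ♝ ♛ ♚ ♝ · ♜│8
7│♟ ♟ ♟ ♟ ♟ ♟ ♟ ♟│7
6│· · · · · ♞ · ·│6
5│· · · · · · · ·│5
4│♙ · · · · · · ·│4
3│· · · ♙ · · ♙ ♘│3
2│· ♙ · ♙ ♙ ♙ · ♙│2
1│♖ ♘ ♗ ♕ ♔ ♗ · ♖│1
  ─────────────────
  a b c d e f g h

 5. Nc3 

  a b c d e f g h
  ─────────────────
8│♜ · ♝ ♛ ♚ ♝ · ♜│8
7│♟ ♟ ♟ ♟ ♟ ♟ ♟ ♟│7
6│· · · · · ♞ · ·│6
5│· · · · · · · ·│5
4│♙ · · · · · · ·│4
3│· · ♘ ♙ · · ♙ ♘│3
2│· ♙ · ♙ ♙ ♙ · ♙│2
1│♖ · ♗ ♕ ♔ ♗ · ♖│1
  ─────────────────
  a b c d e f g h
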